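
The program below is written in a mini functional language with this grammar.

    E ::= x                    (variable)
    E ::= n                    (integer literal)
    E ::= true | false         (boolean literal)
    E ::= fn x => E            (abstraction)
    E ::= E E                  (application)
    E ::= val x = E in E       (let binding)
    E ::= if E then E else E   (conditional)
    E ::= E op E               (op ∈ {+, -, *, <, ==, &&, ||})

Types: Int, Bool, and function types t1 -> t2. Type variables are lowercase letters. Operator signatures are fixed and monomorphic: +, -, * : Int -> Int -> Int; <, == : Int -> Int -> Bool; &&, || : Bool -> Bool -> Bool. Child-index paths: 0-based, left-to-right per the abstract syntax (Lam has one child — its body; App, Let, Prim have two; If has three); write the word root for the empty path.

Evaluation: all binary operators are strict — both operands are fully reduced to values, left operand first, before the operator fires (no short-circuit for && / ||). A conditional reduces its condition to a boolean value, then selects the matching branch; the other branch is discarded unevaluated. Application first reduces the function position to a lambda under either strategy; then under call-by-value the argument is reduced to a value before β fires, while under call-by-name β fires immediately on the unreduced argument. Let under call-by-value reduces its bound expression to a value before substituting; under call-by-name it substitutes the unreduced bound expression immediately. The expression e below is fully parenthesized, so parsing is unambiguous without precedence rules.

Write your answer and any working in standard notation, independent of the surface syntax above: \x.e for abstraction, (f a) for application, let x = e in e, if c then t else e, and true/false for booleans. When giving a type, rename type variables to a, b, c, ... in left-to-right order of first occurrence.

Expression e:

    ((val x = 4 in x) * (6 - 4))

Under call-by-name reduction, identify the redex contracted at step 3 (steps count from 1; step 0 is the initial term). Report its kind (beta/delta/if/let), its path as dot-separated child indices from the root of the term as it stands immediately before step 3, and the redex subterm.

Answer: delta at root : (4 * 2)

Working:
step 0: ((let x = 4 in x) * (6 - 4))
step 1: [let@0] (4 * (6 - 4))
step 2: [delta@1] (4 * 2)
step 3: [delta@root] 8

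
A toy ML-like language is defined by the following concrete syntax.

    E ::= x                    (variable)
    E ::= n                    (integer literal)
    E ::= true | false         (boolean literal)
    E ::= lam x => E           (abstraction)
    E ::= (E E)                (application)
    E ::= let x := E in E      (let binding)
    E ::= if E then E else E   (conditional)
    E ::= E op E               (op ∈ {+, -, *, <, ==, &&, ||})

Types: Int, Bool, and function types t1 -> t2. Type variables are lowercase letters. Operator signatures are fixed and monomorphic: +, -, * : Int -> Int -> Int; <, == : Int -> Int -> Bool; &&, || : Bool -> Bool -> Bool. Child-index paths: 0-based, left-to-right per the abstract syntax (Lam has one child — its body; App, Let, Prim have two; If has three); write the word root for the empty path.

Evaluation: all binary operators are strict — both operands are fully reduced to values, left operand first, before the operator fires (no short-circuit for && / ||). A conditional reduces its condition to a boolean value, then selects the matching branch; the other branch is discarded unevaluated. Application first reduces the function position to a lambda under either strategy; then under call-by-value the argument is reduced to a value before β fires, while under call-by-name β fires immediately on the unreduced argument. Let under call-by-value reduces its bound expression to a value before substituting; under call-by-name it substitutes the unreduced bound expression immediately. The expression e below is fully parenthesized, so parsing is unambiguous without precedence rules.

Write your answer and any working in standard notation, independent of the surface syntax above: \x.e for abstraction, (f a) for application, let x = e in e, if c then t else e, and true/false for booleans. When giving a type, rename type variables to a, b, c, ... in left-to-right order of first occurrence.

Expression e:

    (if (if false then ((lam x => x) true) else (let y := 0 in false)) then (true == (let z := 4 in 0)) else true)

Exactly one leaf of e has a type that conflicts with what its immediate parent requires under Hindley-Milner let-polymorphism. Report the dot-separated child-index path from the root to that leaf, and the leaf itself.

Working:
  unify Bool ~ Bool
x : a
\x._ : a -> a
  unify a -> a ~ Bool -> b
  unify a ~ Bool
  unify Bool ~ b
_ _ : Bool
let y : Int
  unify Bool ~ Bool
  unify Bool ~ Bool
  unify Bool ~ Int
  FAIL: mismatch Bool ~ Int

Answer: 1.0 : true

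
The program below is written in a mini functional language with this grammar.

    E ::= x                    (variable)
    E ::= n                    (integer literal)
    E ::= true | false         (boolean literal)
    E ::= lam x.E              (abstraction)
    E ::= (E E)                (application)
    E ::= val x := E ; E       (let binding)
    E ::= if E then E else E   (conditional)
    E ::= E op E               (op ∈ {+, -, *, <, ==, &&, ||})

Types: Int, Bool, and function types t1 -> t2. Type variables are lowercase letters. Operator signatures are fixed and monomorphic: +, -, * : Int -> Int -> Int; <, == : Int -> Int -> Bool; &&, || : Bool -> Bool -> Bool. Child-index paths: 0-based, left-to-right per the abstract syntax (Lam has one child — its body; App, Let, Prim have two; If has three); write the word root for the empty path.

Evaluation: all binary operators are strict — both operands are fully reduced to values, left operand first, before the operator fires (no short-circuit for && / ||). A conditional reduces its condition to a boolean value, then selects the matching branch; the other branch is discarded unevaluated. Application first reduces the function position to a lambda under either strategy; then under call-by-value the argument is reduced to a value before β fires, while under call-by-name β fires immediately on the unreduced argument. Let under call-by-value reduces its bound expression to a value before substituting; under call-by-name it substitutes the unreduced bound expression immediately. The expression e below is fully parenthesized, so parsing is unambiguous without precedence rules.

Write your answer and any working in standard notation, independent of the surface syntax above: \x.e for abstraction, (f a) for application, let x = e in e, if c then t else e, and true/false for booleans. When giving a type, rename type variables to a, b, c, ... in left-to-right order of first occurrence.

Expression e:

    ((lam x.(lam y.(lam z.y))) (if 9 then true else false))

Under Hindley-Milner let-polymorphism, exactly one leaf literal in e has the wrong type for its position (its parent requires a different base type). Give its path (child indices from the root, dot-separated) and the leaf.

Answer: 1.0 : 9

Trace:
y : b
\z._ : c -> b
\y._ : b -> c -> b
\x._ : a -> b -> c -> b
  unify Int ~ Bool
  FAIL: mismatch Int ~ Bool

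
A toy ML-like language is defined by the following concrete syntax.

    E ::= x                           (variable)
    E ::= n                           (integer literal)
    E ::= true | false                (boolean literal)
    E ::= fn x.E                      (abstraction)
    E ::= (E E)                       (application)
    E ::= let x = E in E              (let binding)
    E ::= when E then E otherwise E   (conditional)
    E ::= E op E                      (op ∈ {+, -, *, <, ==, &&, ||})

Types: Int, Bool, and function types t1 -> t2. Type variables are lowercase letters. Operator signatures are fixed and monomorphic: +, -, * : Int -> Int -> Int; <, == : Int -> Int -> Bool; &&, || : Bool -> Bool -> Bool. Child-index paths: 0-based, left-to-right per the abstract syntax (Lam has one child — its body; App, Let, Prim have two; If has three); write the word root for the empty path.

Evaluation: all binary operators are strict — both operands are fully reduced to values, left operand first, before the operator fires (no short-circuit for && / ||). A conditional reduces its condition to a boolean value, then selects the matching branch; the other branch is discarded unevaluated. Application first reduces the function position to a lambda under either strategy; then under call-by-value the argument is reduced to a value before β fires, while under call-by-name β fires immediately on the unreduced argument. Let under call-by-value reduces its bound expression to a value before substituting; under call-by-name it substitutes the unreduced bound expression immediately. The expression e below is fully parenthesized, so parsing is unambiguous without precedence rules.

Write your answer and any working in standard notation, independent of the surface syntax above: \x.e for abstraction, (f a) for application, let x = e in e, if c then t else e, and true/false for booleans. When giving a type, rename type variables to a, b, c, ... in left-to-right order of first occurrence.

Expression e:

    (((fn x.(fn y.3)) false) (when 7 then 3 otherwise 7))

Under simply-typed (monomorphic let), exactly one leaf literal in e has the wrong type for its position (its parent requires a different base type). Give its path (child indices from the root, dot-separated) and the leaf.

Answer: 1.0 : 7

Trace:
\y._ : b -> Int
\x._ : a -> b -> Int
  unify a -> b -> Int ~ Bool -> c
  unify a ~ Bool
  unify b -> Int ~ c
_ _ : b -> Int
  unify Int ~ Bool
  FAIL: mismatch Int ~ Bool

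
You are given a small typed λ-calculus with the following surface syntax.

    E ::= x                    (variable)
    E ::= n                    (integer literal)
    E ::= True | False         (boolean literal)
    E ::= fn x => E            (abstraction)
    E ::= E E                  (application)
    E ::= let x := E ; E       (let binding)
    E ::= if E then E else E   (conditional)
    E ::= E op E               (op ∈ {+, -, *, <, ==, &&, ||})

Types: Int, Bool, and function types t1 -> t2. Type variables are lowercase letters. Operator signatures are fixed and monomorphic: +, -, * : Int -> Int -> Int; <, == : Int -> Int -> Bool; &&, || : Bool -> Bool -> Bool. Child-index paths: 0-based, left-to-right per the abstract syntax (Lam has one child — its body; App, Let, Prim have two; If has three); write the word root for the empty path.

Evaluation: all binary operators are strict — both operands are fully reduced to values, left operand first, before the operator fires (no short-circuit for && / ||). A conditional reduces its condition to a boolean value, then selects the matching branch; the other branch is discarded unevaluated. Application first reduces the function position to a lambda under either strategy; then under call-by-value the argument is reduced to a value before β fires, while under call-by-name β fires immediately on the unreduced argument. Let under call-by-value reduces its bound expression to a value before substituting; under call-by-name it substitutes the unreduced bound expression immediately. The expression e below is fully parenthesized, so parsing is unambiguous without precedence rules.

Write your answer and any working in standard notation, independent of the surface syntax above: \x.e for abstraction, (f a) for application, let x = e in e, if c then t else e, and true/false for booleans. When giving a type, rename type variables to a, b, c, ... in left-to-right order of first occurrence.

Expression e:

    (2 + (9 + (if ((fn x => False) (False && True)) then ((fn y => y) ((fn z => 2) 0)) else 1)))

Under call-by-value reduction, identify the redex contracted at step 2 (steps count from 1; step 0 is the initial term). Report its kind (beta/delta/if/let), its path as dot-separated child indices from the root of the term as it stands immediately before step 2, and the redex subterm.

Answer: beta at 1.1.0 : ((\x.false) false)

Trace:
step 0: (2 + (9 + (if ((\x.false) (false && true)) then ((\y.y) ((\z.2) 0)) else 1)))
step 1: [delta@1.1.0.1] (2 + (9 + (if ((\x.false) false) then ((\y.y) ((\z.2) 0)) else 1)))
step 2: [beta@1.1.0] (2 + (9 + (if false then ((\y.y) ((\z.2) 0)) else 1)))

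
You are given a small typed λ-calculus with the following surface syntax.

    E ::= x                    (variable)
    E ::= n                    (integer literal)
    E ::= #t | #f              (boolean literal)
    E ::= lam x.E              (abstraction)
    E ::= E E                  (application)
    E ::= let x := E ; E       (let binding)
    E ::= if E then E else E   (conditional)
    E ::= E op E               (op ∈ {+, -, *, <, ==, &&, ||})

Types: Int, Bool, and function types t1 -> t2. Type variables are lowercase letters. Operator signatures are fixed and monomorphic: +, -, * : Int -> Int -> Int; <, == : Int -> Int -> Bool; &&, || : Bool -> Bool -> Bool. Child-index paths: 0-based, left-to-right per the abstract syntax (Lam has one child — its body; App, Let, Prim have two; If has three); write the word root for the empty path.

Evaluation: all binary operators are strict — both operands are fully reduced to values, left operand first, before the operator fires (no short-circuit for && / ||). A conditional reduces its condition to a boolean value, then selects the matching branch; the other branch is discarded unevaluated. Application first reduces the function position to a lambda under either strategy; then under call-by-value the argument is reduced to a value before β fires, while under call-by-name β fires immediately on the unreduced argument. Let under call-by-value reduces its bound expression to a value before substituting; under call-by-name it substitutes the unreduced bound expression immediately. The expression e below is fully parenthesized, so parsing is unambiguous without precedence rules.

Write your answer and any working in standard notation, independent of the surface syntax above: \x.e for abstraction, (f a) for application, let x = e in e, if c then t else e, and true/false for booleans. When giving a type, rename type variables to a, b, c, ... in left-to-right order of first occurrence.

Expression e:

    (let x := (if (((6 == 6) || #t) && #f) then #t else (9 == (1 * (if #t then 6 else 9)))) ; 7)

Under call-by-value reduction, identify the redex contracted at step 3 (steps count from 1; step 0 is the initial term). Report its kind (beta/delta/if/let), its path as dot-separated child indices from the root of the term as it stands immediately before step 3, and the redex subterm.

Answer: delta at 0.0 : (true && false)

Trace:
step 0: (let x = (if (((6 == 6) || true) && false) then true else (9 == (1 * (if true then 6 else 9)))) in 7)
step 1: [delta@0.0.0.0] (let x = (if ((true || true) && false) then true else (9 == (1 * (if true then 6 else 9)))) in 7)
step 2: [delta@0.0.0] (let x = (if (true && false) then true else (9 == (1 * (if true then 6 else 9)))) in 7)
step 3: [delta@0.0] (let x = (if false then true else (9 == (1 * (if true then 6 else 9)))) in 7)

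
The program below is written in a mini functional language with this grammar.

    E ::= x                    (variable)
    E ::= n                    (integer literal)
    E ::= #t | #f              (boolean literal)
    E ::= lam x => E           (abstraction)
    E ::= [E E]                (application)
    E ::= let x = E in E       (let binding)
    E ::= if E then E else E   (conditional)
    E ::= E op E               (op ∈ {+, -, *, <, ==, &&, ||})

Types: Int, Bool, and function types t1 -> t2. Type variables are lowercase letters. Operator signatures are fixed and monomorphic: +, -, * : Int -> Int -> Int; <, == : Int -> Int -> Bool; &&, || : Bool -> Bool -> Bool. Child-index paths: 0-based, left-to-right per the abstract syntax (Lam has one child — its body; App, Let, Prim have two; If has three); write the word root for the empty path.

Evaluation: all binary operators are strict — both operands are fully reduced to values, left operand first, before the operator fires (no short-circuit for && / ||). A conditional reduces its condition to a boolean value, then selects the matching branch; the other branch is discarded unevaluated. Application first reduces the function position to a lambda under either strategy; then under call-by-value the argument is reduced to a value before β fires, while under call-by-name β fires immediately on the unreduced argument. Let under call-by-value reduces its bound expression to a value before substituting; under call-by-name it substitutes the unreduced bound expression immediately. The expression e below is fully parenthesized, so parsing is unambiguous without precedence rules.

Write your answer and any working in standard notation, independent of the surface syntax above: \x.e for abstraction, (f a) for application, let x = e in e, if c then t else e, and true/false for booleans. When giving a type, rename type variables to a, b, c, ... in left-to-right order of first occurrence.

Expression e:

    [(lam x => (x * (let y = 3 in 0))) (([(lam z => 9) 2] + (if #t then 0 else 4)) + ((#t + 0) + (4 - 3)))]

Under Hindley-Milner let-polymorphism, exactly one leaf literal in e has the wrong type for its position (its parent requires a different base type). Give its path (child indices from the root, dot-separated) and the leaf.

Answer: 1.1.0.0 : true

Working:
x : a
  unify a ~ Int
let y : Int
  unify Int ~ Int
\x._ : Int -> Int
\z._ : b -> Int
  unify b -> Int ~ Int -> c
  unify b ~ Int
  unify Int ~ c
_ _ : Int
  unify Int ~ Int
  unify Bool ~ Bool
  unify Int ~ Int
  unify Int ~ Int
  unify Int ~ Int
  unify Bool ~ Int
  FAIL: mismatch Bool ~ Int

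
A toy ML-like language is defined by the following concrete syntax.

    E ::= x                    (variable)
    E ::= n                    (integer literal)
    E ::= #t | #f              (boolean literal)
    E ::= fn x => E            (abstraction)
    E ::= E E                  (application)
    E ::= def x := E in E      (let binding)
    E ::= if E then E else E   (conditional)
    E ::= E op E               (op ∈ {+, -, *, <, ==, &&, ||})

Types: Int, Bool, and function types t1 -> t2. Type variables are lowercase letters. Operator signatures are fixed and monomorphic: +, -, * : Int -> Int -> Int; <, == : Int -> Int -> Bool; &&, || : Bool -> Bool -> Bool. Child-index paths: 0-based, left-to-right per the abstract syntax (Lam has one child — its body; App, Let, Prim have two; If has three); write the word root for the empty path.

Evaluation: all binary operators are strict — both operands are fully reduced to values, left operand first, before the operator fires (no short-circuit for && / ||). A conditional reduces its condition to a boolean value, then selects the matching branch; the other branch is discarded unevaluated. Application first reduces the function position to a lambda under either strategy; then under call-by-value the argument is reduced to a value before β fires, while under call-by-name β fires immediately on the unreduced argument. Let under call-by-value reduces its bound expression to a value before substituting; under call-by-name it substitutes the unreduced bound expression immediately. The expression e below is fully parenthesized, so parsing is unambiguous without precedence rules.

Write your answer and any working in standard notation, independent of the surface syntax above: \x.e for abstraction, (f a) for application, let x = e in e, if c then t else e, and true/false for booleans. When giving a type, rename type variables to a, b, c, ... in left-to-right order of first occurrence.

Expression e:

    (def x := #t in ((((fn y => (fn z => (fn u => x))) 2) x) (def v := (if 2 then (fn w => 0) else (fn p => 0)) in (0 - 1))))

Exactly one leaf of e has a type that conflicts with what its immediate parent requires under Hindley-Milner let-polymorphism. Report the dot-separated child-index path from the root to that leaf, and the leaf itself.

Answer: 1.1.0.0 : 2

Derivation:
let x : Bool
x : Bool
\u._ : c -> Bool
\z._ : b -> c -> Bool
\y._ : a -> b -> c -> Bool
  unify a -> b -> c -> Bool ~ Int -> d
  unify a ~ Int
  unify b -> c -> Bool ~ d
_ _ : b -> c -> Bool
x : Bool
  unify b -> c -> Bool ~ Bool -> e
  unify b ~ Bool
  unify c -> Bool ~ e
_ _ : c -> Bool
  unify Int ~ Bool
  FAIL: mismatch Int ~ Bool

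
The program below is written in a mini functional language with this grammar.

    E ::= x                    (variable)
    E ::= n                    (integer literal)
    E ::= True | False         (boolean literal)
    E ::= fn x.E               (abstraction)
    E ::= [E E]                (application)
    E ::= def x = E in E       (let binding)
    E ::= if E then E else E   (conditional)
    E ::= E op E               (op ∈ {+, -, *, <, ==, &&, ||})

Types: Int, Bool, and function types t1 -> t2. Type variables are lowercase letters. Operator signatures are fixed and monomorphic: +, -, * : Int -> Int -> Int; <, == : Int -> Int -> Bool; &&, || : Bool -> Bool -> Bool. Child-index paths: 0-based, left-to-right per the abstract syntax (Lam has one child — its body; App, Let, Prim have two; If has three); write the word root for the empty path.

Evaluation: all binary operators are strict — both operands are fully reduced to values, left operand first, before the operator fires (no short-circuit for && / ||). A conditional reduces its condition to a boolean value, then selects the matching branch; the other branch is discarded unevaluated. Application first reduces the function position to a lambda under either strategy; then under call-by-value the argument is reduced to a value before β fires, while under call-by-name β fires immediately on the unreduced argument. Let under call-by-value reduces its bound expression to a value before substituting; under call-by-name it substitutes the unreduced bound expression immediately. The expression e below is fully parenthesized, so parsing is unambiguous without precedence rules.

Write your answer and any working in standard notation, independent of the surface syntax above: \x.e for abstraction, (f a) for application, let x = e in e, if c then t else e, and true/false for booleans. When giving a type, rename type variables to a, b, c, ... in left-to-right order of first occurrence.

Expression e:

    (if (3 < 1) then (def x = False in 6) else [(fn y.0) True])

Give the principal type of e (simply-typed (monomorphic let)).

Answer: Int

Derivation:
  unify Int ~ Int
  unify Int ~ Int
  unify Bool ~ Bool
let x : Bool
\y._ : a -> Int
  unify a -> Int ~ Bool -> b
  unify a ~ Bool
  unify Int ~ b
_ _ : Int
  unify Int ~ Int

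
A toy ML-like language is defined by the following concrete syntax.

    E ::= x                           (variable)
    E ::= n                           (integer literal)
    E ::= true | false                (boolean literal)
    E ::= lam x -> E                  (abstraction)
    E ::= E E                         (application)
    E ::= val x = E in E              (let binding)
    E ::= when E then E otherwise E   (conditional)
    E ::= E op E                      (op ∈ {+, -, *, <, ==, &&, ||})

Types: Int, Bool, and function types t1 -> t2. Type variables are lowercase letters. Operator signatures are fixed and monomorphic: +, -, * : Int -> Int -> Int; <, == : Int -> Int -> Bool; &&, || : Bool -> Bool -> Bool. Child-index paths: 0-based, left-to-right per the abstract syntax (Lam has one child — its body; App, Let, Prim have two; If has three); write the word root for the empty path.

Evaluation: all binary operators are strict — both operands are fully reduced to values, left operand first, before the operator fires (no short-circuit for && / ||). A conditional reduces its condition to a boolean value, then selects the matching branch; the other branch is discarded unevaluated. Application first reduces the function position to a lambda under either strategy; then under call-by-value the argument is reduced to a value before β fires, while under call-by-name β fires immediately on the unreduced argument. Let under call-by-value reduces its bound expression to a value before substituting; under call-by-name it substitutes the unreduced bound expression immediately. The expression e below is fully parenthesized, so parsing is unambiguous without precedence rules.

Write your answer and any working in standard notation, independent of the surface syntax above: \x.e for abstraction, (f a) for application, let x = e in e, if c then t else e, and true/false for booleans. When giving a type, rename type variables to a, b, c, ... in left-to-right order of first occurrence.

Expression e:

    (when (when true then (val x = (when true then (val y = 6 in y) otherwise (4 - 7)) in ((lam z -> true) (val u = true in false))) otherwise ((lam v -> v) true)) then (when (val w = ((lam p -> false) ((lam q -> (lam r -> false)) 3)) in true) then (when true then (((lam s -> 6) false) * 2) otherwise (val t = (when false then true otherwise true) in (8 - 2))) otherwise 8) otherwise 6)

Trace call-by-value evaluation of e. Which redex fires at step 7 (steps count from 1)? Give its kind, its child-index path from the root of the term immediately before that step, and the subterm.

Answer: if at root : (if true then (if (let w = ((\p.false) ((\q.(\r.false)) 3)) in true) then (if true then (((\s.6) false) * 2) else (let t = (if false then true else true) in (8 - 2))) else 8) else 6)

Derivation:
step 0: (if (if true then (let x = (if true then (let y = 6 in y) else (4 - 7)) in ((\z.true) (let u = true in false))) else ((\v.v) true)) then (if (let w = ((\p.false) ((\q.(\r.false)) 3)) in true) then (if true then (((\s.6) false) * 2) else (let t = (if false then true else true) in (8 - 2))) else 8) else 6)
step 1: [if@0] (if (let x = (if true then (let y = 6 in y) else (4 - 7)) in ((\z.true) (let u = true in false))) then (if (let w = ((\p.false) ((\q.(\r.false)) 3)) in true) then (if true then (((\s.6) false) * 2) else (let t = (if false then true else true) in (8 - 2))) else 8) else 6)
step 2: [if@0.0] (if (let x = (let y = 6 in y) in ((\z.true) (let u = true in false))) then (if (let w = ((\p.false) ((\q.(\r.false)) 3)) in true) then (if true then (((\s.6) false) * 2) else (let t = (if false then true else true) in (8 - 2))) else 8) else 6)
step 3: [let@0.0] (if (let x = 6 in ((\z.true) (let u = true in false))) then (if (let w = ((\p.false) ((\q.(\r.false)) 3)) in true) then (if true then (((\s.6) false) * 2) else (let t = (if false then true else true) in (8 - 2))) else 8) else 6)
step 4: [let@0] (if ((\z.true) (let u = true in false)) then (if (let w = ((\p.false) ((\q.(\r.false)) 3)) in true) then (if true then (((\s.6) false) * 2) else (let t = (if false then true else true) in (8 - 2))) else 8) else 6)
step 5: [let@0.1] (if ((\z.true) false) then (if (let w = ((\p.false) ((\q.(\r.false)) 3)) in true) then (if true then (((\s.6) false) * 2) else (let t = (if false then true else true) in (8 - 2))) else 8) else 6)
step 6: [beta@0] (if true then (if (let w = ((\p.false) ((\q.(\r.false)) 3)) in true) then (if true then (((\s.6) false) * 2) else (let t = (if false then true else true) in (8 - 2))) else 8) else 6)
step 7: [if@root] (if (let w = ((\p.false) ((\q.(\r.false)) 3)) in true) then (if true then (((\s.6) false) * 2) else (let t = (if false then true else true) in (8 - 2))) else 8)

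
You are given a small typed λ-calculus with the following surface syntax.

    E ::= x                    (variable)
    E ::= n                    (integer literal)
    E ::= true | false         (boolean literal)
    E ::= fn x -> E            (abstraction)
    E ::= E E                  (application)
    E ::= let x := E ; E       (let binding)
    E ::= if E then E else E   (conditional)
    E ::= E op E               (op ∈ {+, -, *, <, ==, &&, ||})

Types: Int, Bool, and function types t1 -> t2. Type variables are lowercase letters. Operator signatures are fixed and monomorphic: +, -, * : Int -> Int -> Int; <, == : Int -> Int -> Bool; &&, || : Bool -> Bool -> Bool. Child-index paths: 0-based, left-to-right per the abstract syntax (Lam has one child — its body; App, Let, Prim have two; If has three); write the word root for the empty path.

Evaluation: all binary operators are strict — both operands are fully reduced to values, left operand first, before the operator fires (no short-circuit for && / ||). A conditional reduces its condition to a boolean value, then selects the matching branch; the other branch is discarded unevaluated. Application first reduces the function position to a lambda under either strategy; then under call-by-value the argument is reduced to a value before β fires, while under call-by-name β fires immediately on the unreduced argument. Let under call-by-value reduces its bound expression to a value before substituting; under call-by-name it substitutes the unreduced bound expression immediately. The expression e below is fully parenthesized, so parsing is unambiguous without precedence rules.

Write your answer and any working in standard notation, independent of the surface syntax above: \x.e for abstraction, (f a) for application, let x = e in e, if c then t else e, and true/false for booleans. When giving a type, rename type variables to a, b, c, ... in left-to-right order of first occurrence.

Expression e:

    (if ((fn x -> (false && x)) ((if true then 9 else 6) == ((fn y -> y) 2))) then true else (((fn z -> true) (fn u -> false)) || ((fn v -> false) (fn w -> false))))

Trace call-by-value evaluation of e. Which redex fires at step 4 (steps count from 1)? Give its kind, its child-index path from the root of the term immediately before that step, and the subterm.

Answer: beta at 0 : ((\x.(false && x)) false)

Working:
step 0: (if ((\x.(false && x)) ((if true then 9 else 6) == ((\y.y) 2))) then true else (((\z.true) (\u.false)) || ((\v.false) (\w.false))))
step 1: [if@0.1.0] (if ((\x.(false && x)) (9 == ((\y.y) 2))) then true else (((\z.true) (\u.false)) || ((\v.false) (\w.false))))
step 2: [beta@0.1.1] (if ((\x.(false && x)) (9 == 2)) then true else (((\z.true) (\u.false)) || ((\v.false) (\w.false))))
step 3: [delta@0.1] (if ((\x.(false && x)) false) then true else (((\z.true) (\u.false)) || ((\v.false) (\w.false))))
step 4: [beta@0] (if (false && false) then true else (((\z.true) (\u.false)) || ((\v.false) (\w.false))))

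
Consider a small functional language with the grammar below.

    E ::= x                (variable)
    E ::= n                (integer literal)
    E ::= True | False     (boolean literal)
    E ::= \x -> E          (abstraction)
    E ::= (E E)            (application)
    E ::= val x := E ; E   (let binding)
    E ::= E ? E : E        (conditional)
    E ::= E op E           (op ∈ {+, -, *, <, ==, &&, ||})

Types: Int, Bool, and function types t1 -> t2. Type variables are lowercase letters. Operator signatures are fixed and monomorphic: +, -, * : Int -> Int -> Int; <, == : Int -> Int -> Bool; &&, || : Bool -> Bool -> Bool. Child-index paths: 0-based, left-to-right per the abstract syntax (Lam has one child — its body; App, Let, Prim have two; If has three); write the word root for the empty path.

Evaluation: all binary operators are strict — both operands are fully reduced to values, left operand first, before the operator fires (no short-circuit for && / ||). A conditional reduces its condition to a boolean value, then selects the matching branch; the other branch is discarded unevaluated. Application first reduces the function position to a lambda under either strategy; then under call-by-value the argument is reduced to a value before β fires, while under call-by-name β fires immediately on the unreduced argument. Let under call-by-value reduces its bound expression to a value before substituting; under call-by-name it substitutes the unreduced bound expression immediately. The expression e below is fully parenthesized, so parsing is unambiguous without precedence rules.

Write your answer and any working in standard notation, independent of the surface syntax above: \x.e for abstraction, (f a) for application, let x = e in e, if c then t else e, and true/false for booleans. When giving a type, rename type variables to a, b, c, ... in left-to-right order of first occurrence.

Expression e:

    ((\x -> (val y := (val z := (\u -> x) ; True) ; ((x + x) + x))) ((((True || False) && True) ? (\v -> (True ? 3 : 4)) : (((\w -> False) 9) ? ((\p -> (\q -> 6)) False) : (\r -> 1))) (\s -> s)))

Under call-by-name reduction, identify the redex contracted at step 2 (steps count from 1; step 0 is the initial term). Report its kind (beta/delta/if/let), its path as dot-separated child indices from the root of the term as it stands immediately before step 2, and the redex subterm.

Answer: let at root : (let y = (let z = (\u.((if ((true || false) && true) then (\v.(if true then 3 else 4)) else (if ((\w.false) 9) then ((\p.(\q.6)) false) else (\r.1))) (\s.s))) in true) in ((((if ((true || false) && true) then (\v.(if true then 3 else 4)) else (if ((\w.false) 9) then ((\p.(\q.6)) false) else (\r.1))) (\s.s)) + ((if ((true || false) && true) then (\v.(if true then 3 else 4)) else (if ((\w.false) 9) then ((\p.(\q.6)) false) else (\r.1))) (\s.s))) + ((if ((true || false) && true) then (\v.(if true then 3 else 4)) else (if ((\w.false) 9) then ((\p.(\q.6)) false) else (\r.1))) (\s.s))))

Working:
step 0: ((\x.(let y = (let z = (\u.x) in true) in ((x + x) + x))) ((if ((true || false) && true) then (\v.(if true then 3 else 4)) else (if ((\w.false) 9) then ((\p.(\q.6)) false) else (\r.1))) (\s.s)))
step 1: [beta@root] (let y = (let z = (\u.((if ((true || false) && true) then (\v.(if true then 3 else 4)) else (if ((\w.false) 9) then ((\p.(\q.6)) false) else (\r.1))) (\s.s))) in true) in ((((if ((true || false) && true) then (\v.(if true then 3 else 4)) else (if ((\w.false) 9) then ((\p.(\q.6)) false) else (\r.1))) (\s.s)) + ((if ((true || false) && true) then (\v.(if true then 3 else 4)) else (if ((\w.false) 9) then ((\p.(\q.6)) false) else (\r.1))) (\s.s))) + ((if ((true || false) && true) then (\v.(if true then 3 else 4)) else (if ((\w.false) 9) then ((\p.(\q.6)) false) else (\r.1))) (\s.s))))
step 2: [let@root] ((((if ((true || false) && true) then (\v.(if true then 3 else 4)) else (if ((\w.false) 9) then ((\p.(\q.6)) false) else (\r.1))) (\s.s)) + ((if ((true || false) && true) then (\v.(if true then 3 else 4)) else (if ((\w.false) 9) then ((\p.(\q.6)) false) else (\r.1))) (\s.s))) + ((if ((true || false) && true) then (\v.(if true then 3 else 4)) else (if ((\w.false) 9) then ((\p.(\q.6)) false) else (\r.1))) (\s.s)))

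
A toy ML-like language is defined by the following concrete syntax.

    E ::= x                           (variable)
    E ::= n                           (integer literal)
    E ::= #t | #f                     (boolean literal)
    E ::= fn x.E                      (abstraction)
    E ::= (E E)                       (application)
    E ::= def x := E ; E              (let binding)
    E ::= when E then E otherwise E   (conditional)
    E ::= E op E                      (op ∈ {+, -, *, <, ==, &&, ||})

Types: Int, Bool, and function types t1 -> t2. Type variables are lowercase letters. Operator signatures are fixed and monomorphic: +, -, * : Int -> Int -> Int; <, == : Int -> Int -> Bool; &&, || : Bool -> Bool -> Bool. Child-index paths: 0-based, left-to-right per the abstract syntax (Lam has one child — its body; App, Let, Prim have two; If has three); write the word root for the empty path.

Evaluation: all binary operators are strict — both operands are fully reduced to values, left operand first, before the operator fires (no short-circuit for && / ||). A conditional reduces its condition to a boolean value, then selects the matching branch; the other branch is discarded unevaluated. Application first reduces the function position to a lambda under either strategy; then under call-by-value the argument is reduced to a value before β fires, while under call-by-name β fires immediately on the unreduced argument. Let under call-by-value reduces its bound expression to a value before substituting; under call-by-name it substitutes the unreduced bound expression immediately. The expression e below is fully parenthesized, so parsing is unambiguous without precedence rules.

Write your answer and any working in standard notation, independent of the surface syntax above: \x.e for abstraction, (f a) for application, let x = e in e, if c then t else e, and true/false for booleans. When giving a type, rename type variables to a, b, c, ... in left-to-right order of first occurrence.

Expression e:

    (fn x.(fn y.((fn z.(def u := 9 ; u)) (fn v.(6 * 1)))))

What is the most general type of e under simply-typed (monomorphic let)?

Derivation:
let u : Int
u : Int
\z._ : c -> Int
  unify Int ~ Int
  unify Int ~ Int
\v._ : d -> Int
  unify c -> Int ~ (d -> Int) -> e
  unify c ~ d -> Int
  unify Int ~ e
_ _ : Int
\y._ : b -> Int
\x._ : a -> b -> Int

Answer: a -> b -> Int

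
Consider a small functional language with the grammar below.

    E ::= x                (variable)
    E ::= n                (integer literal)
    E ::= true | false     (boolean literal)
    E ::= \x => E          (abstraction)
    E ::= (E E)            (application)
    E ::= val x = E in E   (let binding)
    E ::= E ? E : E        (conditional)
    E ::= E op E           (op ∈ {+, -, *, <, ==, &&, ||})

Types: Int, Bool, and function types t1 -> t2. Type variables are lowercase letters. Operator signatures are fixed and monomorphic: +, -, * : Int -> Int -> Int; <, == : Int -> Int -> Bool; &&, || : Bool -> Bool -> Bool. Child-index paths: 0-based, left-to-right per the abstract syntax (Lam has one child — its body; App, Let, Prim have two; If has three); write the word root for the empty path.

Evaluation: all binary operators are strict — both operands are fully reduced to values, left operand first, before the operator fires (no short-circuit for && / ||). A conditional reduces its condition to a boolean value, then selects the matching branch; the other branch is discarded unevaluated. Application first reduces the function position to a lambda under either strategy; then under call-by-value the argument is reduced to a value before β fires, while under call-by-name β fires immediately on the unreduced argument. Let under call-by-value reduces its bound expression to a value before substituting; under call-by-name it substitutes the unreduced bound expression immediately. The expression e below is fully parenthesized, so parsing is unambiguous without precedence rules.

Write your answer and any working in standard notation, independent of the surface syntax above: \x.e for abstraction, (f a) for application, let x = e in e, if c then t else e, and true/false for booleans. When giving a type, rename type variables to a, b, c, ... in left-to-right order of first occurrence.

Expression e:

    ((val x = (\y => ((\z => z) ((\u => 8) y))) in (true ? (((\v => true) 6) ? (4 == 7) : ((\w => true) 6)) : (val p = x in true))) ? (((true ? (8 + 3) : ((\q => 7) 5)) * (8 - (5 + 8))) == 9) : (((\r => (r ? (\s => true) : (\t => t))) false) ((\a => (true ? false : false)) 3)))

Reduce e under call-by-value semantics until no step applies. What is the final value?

Answer: false

Trace:
step 0: (if (let x = (\y.((\z.z) ((\u.8) y))) in (if true then (if ((\v.true) 6) then (4 == 7) else ((\w.true) 6)) else (let p = x in true))) then (((if true then (8 + 3) else ((\q.7) 5)) * (8 - (5 + 8))) == 9) else (((\r.(if r then (\s.true) else (\t.t))) false) ((\a.(if true then false else false)) 3)))
step 1: [let@0] (if (if true then (if ((\v.true) 6) then (4 == 7) else ((\w.true) 6)) else (let p = (\y.((\z.z) ((\u.8) y))) in true)) then (((if true then (8 + 3) else ((\q.7) 5)) * (8 - (5 + 8))) == 9) else (((\r.(if r then (\s.true) else (\t.t))) false) ((\a.(if true then false else false)) 3)))
step 2: [if@0] (if (if ((\v.true) 6) then (4 == 7) else ((\w.true) 6)) then (((if true then (8 + 3) else ((\q.7) 5)) * (8 - (5 + 8))) == 9) else (((\r.(if r then (\s.true) else (\t.t))) false) ((\a.(if true then false else false)) 3)))
step 3: [beta@0.0] (if (if true then (4 == 7) else ((\w.true) 6)) then (((if true then (8 + 3) else ((\q.7) 5)) * (8 - (5 + 8))) == 9) else (((\r.(if r then (\s.true) else (\t.t))) false) ((\a.(if true then false else false)) 3)))
step 4: [if@0] (if (4 == 7) then (((if true then (8 + 3) else ((\q.7) 5)) * (8 - (5 + 8))) == 9) else (((\r.(if r then (\s.true) else (\t.t))) false) ((\a.(if true then false else false)) 3)))
step 5: [delta@0] (if false then (((if true then (8 + 3) else ((\q.7) 5)) * (8 - (5 + 8))) == 9) else (((\r.(if r then (\s.true) else (\t.t))) false) ((\a.(if true then false else false)) 3)))
step 6: [if@root] (((\r.(if r then (\s.true) else (\t.t))) false) ((\a.(if true then false else false)) 3))
step 7: [beta@0] ((if false then (\s.true) else (\t.t)) ((\a.(if true then false else false)) 3))
step 8: [if@0] ((\t.t) ((\a.(if true then false else false)) 3))
step 9: [beta@1] ((\t.t) (if true then false else false))
step 10: [if@1] ((\t.t) false)
step 11: [beta@root] false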